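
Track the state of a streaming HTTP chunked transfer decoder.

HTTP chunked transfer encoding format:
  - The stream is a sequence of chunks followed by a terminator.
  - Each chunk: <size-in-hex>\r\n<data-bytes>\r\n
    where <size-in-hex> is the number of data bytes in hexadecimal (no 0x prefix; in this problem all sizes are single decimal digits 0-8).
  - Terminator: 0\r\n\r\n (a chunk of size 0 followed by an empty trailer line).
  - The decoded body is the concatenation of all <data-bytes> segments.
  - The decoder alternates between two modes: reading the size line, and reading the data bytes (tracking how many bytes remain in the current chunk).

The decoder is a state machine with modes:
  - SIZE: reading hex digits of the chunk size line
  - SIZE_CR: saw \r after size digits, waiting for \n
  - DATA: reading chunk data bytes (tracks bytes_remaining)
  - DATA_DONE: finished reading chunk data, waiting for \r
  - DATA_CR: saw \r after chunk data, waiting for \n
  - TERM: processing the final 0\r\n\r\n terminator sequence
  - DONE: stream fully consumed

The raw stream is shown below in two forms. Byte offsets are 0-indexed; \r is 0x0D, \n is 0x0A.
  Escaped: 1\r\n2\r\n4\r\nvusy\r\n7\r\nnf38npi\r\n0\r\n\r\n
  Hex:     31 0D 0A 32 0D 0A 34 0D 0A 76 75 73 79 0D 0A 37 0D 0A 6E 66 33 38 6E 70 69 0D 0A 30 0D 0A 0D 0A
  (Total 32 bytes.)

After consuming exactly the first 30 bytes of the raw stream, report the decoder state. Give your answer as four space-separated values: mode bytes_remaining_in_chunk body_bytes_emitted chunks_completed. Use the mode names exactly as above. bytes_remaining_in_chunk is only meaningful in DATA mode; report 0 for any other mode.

Byte 0 = '1': mode=SIZE remaining=0 emitted=0 chunks_done=0
Byte 1 = 0x0D: mode=SIZE_CR remaining=0 emitted=0 chunks_done=0
Byte 2 = 0x0A: mode=DATA remaining=1 emitted=0 chunks_done=0
Byte 3 = '2': mode=DATA_DONE remaining=0 emitted=1 chunks_done=0
Byte 4 = 0x0D: mode=DATA_CR remaining=0 emitted=1 chunks_done=0
Byte 5 = 0x0A: mode=SIZE remaining=0 emitted=1 chunks_done=1
Byte 6 = '4': mode=SIZE remaining=0 emitted=1 chunks_done=1
Byte 7 = 0x0D: mode=SIZE_CR remaining=0 emitted=1 chunks_done=1
Byte 8 = 0x0A: mode=DATA remaining=4 emitted=1 chunks_done=1
Byte 9 = 'v': mode=DATA remaining=3 emitted=2 chunks_done=1
Byte 10 = 'u': mode=DATA remaining=2 emitted=3 chunks_done=1
Byte 11 = 's': mode=DATA remaining=1 emitted=4 chunks_done=1
Byte 12 = 'y': mode=DATA_DONE remaining=0 emitted=5 chunks_done=1
Byte 13 = 0x0D: mode=DATA_CR remaining=0 emitted=5 chunks_done=1
Byte 14 = 0x0A: mode=SIZE remaining=0 emitted=5 chunks_done=2
Byte 15 = '7': mode=SIZE remaining=0 emitted=5 chunks_done=2
Byte 16 = 0x0D: mode=SIZE_CR remaining=0 emitted=5 chunks_done=2
Byte 17 = 0x0A: mode=DATA remaining=7 emitted=5 chunks_done=2
Byte 18 = 'n': mode=DATA remaining=6 emitted=6 chunks_done=2
Byte 19 = 'f': mode=DATA remaining=5 emitted=7 chunks_done=2
Byte 20 = '3': mode=DATA remaining=4 emitted=8 chunks_done=2
Byte 21 = '8': mode=DATA remaining=3 emitted=9 chunks_done=2
Byte 22 = 'n': mode=DATA remaining=2 emitted=10 chunks_done=2
Byte 23 = 'p': mode=DATA remaining=1 emitted=11 chunks_done=2
Byte 24 = 'i': mode=DATA_DONE remaining=0 emitted=12 chunks_done=2
Byte 25 = 0x0D: mode=DATA_CR remaining=0 emitted=12 chunks_done=2
Byte 26 = 0x0A: mode=SIZE remaining=0 emitted=12 chunks_done=3
Byte 27 = '0': mode=SIZE remaining=0 emitted=12 chunks_done=3
Byte 28 = 0x0D: mode=SIZE_CR remaining=0 emitted=12 chunks_done=3
Byte 29 = 0x0A: mode=TERM remaining=0 emitted=12 chunks_done=3

Answer: TERM 0 12 3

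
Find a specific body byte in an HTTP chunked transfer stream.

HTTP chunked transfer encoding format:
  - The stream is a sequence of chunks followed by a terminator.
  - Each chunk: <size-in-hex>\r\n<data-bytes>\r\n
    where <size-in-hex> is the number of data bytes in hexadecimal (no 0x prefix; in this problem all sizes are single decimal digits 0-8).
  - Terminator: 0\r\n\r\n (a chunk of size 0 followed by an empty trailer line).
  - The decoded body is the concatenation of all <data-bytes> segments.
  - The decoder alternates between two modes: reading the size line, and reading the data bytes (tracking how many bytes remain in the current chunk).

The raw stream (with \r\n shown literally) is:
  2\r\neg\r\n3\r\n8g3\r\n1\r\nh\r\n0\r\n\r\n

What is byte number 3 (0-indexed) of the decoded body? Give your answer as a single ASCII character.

Chunk 1: stream[0..1]='2' size=0x2=2, data at stream[3..5]='eg' -> body[0..2], body so far='eg'
Chunk 2: stream[7..8]='3' size=0x3=3, data at stream[10..13]='8g3' -> body[2..5], body so far='eg8g3'
Chunk 3: stream[15..16]='1' size=0x1=1, data at stream[18..19]='h' -> body[5..6], body so far='eg8g3h'
Chunk 4: stream[21..22]='0' size=0 (terminator). Final body='eg8g3h' (6 bytes)
Body byte 3 = 'g'

Answer: g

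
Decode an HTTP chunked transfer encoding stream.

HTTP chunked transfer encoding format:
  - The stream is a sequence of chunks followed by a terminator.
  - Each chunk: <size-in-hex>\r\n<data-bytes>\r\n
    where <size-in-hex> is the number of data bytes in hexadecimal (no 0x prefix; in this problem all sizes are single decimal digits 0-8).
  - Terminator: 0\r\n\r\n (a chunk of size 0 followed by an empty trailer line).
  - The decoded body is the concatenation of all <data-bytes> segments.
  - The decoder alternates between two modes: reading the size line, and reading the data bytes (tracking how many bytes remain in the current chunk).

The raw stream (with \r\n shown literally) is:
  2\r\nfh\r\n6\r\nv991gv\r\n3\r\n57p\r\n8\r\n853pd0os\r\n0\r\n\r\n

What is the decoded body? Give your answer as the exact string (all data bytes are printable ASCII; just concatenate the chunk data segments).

Chunk 1: stream[0..1]='2' size=0x2=2, data at stream[3..5]='fh' -> body[0..2], body so far='fh'
Chunk 2: stream[7..8]='6' size=0x6=6, data at stream[10..16]='v991gv' -> body[2..8], body so far='fhv991gv'
Chunk 3: stream[18..19]='3' size=0x3=3, data at stream[21..24]='57p' -> body[8..11], body so far='fhv991gv57p'
Chunk 4: stream[26..27]='8' size=0x8=8, data at stream[29..37]='853pd0os' -> body[11..19], body so far='fhv991gv57p853pd0os'
Chunk 5: stream[39..40]='0' size=0 (terminator). Final body='fhv991gv57p853pd0os' (19 bytes)

Answer: fhv991gv57p853pd0os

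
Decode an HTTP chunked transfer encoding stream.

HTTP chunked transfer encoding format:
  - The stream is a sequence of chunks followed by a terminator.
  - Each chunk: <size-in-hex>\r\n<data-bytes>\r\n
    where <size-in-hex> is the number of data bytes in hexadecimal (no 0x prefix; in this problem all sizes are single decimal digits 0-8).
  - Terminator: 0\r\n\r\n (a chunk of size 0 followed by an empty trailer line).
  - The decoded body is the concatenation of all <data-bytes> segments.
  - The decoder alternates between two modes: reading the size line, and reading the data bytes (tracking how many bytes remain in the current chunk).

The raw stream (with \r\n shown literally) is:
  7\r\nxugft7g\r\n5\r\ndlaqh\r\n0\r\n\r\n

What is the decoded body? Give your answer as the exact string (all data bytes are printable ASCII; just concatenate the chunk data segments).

Chunk 1: stream[0..1]='7' size=0x7=7, data at stream[3..10]='xugft7g' -> body[0..7], body so far='xugft7g'
Chunk 2: stream[12..13]='5' size=0x5=5, data at stream[15..20]='dlaqh' -> body[7..12], body so far='xugft7gdlaqh'
Chunk 3: stream[22..23]='0' size=0 (terminator). Final body='xugft7gdlaqh' (12 bytes)

Answer: xugft7gdlaqh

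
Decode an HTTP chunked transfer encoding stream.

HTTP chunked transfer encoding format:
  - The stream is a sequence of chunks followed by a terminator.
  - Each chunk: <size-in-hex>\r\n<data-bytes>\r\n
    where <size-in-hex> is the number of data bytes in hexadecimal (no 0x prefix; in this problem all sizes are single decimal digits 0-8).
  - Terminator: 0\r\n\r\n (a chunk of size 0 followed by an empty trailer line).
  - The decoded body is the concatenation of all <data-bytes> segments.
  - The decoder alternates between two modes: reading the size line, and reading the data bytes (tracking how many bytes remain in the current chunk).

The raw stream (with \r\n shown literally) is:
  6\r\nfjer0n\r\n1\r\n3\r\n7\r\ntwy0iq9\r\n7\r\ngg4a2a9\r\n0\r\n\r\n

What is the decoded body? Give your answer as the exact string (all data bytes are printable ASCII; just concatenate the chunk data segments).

Chunk 1: stream[0..1]='6' size=0x6=6, data at stream[3..9]='fjer0n' -> body[0..6], body so far='fjer0n'
Chunk 2: stream[11..12]='1' size=0x1=1, data at stream[14..15]='3' -> body[6..7], body so far='fjer0n3'
Chunk 3: stream[17..18]='7' size=0x7=7, data at stream[20..27]='twy0iq9' -> body[7..14], body so far='fjer0n3twy0iq9'
Chunk 4: stream[29..30]='7' size=0x7=7, data at stream[32..39]='gg4a2a9' -> body[14..21], body so far='fjer0n3twy0iq9gg4a2a9'
Chunk 5: stream[41..42]='0' size=0 (terminator). Final body='fjer0n3twy0iq9gg4a2a9' (21 bytes)

Answer: fjer0n3twy0iq9gg4a2a9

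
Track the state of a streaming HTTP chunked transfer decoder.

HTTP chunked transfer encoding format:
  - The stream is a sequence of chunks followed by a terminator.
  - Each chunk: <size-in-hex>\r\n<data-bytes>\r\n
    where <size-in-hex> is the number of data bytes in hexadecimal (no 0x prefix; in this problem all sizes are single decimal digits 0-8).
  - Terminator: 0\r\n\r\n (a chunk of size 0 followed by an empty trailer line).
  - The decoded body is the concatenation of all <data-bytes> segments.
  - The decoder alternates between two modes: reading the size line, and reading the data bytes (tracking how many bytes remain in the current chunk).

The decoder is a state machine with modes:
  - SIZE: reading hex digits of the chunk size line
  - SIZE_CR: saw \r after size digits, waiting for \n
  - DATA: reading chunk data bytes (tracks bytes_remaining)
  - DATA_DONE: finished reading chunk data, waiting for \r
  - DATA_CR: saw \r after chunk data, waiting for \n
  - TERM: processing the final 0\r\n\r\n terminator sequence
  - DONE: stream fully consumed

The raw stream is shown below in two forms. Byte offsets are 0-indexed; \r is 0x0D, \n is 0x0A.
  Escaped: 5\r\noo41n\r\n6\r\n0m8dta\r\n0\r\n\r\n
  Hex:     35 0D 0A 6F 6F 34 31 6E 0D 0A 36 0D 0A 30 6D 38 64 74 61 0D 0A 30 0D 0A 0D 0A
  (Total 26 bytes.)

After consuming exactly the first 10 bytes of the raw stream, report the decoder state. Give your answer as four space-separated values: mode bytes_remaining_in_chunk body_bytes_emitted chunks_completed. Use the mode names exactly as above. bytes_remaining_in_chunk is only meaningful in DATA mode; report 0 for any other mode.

Byte 0 = '5': mode=SIZE remaining=0 emitted=0 chunks_done=0
Byte 1 = 0x0D: mode=SIZE_CR remaining=0 emitted=0 chunks_done=0
Byte 2 = 0x0A: mode=DATA remaining=5 emitted=0 chunks_done=0
Byte 3 = 'o': mode=DATA remaining=4 emitted=1 chunks_done=0
Byte 4 = 'o': mode=DATA remaining=3 emitted=2 chunks_done=0
Byte 5 = '4': mode=DATA remaining=2 emitted=3 chunks_done=0
Byte 6 = '1': mode=DATA remaining=1 emitted=4 chunks_done=0
Byte 7 = 'n': mode=DATA_DONE remaining=0 emitted=5 chunks_done=0
Byte 8 = 0x0D: mode=DATA_CR remaining=0 emitted=5 chunks_done=0
Byte 9 = 0x0A: mode=SIZE remaining=0 emitted=5 chunks_done=1

Answer: SIZE 0 5 1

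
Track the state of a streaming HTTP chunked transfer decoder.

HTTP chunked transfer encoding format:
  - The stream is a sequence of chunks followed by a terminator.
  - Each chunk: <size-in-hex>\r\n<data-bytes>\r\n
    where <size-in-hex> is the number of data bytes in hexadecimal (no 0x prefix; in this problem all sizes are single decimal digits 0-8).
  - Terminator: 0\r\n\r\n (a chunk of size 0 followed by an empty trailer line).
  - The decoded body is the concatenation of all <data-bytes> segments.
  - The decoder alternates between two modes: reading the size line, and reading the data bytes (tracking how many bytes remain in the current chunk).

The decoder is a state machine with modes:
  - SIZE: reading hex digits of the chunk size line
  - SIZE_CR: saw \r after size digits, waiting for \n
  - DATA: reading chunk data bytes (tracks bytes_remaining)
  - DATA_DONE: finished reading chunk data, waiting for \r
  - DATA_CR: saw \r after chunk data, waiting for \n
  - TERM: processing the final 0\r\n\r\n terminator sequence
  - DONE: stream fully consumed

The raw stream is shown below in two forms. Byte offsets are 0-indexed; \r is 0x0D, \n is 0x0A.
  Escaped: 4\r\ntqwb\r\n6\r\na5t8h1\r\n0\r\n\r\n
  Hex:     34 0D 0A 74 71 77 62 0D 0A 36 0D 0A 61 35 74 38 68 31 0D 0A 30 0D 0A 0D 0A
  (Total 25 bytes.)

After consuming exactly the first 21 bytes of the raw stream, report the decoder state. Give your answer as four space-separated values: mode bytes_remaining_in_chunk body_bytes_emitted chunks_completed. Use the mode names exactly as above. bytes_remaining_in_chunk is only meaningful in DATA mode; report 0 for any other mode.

Answer: SIZE 0 10 2

Derivation:
Byte 0 = '4': mode=SIZE remaining=0 emitted=0 chunks_done=0
Byte 1 = 0x0D: mode=SIZE_CR remaining=0 emitted=0 chunks_done=0
Byte 2 = 0x0A: mode=DATA remaining=4 emitted=0 chunks_done=0
Byte 3 = 't': mode=DATA remaining=3 emitted=1 chunks_done=0
Byte 4 = 'q': mode=DATA remaining=2 emitted=2 chunks_done=0
Byte 5 = 'w': mode=DATA remaining=1 emitted=3 chunks_done=0
Byte 6 = 'b': mode=DATA_DONE remaining=0 emitted=4 chunks_done=0
Byte 7 = 0x0D: mode=DATA_CR remaining=0 emitted=4 chunks_done=0
Byte 8 = 0x0A: mode=SIZE remaining=0 emitted=4 chunks_done=1
Byte 9 = '6': mode=SIZE remaining=0 emitted=4 chunks_done=1
Byte 10 = 0x0D: mode=SIZE_CR remaining=0 emitted=4 chunks_done=1
Byte 11 = 0x0A: mode=DATA remaining=6 emitted=4 chunks_done=1
Byte 12 = 'a': mode=DATA remaining=5 emitted=5 chunks_done=1
Byte 13 = '5': mode=DATA remaining=4 emitted=6 chunks_done=1
Byte 14 = 't': mode=DATA remaining=3 emitted=7 chunks_done=1
Byte 15 = '8': mode=DATA remaining=2 emitted=8 chunks_done=1
Byte 16 = 'h': mode=DATA remaining=1 emitted=9 chunks_done=1
Byte 17 = '1': mode=DATA_DONE remaining=0 emitted=10 chunks_done=1
Byte 18 = 0x0D: mode=DATA_CR remaining=0 emitted=10 chunks_done=1
Byte 19 = 0x0A: mode=SIZE remaining=0 emitted=10 chunks_done=2
Byte 20 = '0': mode=SIZE remaining=0 emitted=10 chunks_done=2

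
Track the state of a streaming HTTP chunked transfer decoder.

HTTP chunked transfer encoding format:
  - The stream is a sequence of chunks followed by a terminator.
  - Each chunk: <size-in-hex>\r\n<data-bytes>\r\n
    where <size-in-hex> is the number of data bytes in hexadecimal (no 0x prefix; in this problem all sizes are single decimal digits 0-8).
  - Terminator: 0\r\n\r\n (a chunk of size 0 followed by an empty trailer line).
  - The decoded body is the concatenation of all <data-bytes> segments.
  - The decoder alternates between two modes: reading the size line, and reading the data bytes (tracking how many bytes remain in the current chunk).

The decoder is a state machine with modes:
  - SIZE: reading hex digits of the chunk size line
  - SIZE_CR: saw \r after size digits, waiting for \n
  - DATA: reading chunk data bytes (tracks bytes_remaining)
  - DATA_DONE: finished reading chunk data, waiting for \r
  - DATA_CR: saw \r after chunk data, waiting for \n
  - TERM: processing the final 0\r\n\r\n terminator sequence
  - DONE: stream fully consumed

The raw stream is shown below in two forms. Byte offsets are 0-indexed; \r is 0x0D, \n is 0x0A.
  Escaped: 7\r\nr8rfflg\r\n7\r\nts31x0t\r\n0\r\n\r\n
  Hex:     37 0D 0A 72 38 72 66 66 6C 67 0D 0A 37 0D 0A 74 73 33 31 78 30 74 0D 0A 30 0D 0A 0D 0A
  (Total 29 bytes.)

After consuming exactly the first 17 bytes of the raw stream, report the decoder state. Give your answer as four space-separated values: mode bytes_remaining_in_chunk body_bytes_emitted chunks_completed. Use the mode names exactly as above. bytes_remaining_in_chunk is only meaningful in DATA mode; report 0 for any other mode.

Byte 0 = '7': mode=SIZE remaining=0 emitted=0 chunks_done=0
Byte 1 = 0x0D: mode=SIZE_CR remaining=0 emitted=0 chunks_done=0
Byte 2 = 0x0A: mode=DATA remaining=7 emitted=0 chunks_done=0
Byte 3 = 'r': mode=DATA remaining=6 emitted=1 chunks_done=0
Byte 4 = '8': mode=DATA remaining=5 emitted=2 chunks_done=0
Byte 5 = 'r': mode=DATA remaining=4 emitted=3 chunks_done=0
Byte 6 = 'f': mode=DATA remaining=3 emitted=4 chunks_done=0
Byte 7 = 'f': mode=DATA remaining=2 emitted=5 chunks_done=0
Byte 8 = 'l': mode=DATA remaining=1 emitted=6 chunks_done=0
Byte 9 = 'g': mode=DATA_DONE remaining=0 emitted=7 chunks_done=0
Byte 10 = 0x0D: mode=DATA_CR remaining=0 emitted=7 chunks_done=0
Byte 11 = 0x0A: mode=SIZE remaining=0 emitted=7 chunks_done=1
Byte 12 = '7': mode=SIZE remaining=0 emitted=7 chunks_done=1
Byte 13 = 0x0D: mode=SIZE_CR remaining=0 emitted=7 chunks_done=1
Byte 14 = 0x0A: mode=DATA remaining=7 emitted=7 chunks_done=1
Byte 15 = 't': mode=DATA remaining=6 emitted=8 chunks_done=1
Byte 16 = 's': mode=DATA remaining=5 emitted=9 chunks_done=1

Answer: DATA 5 9 1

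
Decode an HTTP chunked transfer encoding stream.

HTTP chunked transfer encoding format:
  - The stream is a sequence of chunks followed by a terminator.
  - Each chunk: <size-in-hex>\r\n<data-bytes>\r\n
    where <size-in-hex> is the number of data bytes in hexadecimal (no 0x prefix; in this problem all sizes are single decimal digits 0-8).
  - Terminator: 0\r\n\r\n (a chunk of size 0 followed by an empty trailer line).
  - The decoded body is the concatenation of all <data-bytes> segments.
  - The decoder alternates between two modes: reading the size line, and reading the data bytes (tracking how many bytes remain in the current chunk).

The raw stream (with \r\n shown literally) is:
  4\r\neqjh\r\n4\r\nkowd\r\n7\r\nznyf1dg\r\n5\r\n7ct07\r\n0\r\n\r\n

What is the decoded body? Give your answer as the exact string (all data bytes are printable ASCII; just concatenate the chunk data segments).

Answer: eqjhkowdznyf1dg7ct07

Derivation:
Chunk 1: stream[0..1]='4' size=0x4=4, data at stream[3..7]='eqjh' -> body[0..4], body so far='eqjh'
Chunk 2: stream[9..10]='4' size=0x4=4, data at stream[12..16]='kowd' -> body[4..8], body so far='eqjhkowd'
Chunk 3: stream[18..19]='7' size=0x7=7, data at stream[21..28]='znyf1dg' -> body[8..15], body so far='eqjhkowdznyf1dg'
Chunk 4: stream[30..31]='5' size=0x5=5, data at stream[33..38]='7ct07' -> body[15..20], body so far='eqjhkowdznyf1dg7ct07'
Chunk 5: stream[40..41]='0' size=0 (terminator). Final body='eqjhkowdznyf1dg7ct07' (20 bytes)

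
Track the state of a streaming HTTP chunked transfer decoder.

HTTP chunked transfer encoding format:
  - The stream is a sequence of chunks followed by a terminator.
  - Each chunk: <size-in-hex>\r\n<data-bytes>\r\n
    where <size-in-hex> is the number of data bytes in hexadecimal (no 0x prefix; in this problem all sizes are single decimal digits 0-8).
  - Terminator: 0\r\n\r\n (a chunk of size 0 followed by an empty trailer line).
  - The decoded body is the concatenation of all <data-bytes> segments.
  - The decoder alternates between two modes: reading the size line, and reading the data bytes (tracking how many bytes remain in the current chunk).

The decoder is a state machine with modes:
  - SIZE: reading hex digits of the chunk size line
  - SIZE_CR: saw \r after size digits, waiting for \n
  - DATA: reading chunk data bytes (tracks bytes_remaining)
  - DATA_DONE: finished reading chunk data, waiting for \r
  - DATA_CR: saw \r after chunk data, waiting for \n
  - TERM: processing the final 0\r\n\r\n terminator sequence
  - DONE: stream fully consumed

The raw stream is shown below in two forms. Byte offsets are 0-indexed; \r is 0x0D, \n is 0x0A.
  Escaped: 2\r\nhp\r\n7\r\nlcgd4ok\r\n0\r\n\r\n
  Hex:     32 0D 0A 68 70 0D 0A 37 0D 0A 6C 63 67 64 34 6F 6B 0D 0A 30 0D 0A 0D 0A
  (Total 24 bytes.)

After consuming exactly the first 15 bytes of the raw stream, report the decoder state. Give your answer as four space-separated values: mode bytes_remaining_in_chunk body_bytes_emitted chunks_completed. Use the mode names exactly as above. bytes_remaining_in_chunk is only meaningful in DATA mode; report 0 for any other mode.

Byte 0 = '2': mode=SIZE remaining=0 emitted=0 chunks_done=0
Byte 1 = 0x0D: mode=SIZE_CR remaining=0 emitted=0 chunks_done=0
Byte 2 = 0x0A: mode=DATA remaining=2 emitted=0 chunks_done=0
Byte 3 = 'h': mode=DATA remaining=1 emitted=1 chunks_done=0
Byte 4 = 'p': mode=DATA_DONE remaining=0 emitted=2 chunks_done=0
Byte 5 = 0x0D: mode=DATA_CR remaining=0 emitted=2 chunks_done=0
Byte 6 = 0x0A: mode=SIZE remaining=0 emitted=2 chunks_done=1
Byte 7 = '7': mode=SIZE remaining=0 emitted=2 chunks_done=1
Byte 8 = 0x0D: mode=SIZE_CR remaining=0 emitted=2 chunks_done=1
Byte 9 = 0x0A: mode=DATA remaining=7 emitted=2 chunks_done=1
Byte 10 = 'l': mode=DATA remaining=6 emitted=3 chunks_done=1
Byte 11 = 'c': mode=DATA remaining=5 emitted=4 chunks_done=1
Byte 12 = 'g': mode=DATA remaining=4 emitted=5 chunks_done=1
Byte 13 = 'd': mode=DATA remaining=3 emitted=6 chunks_done=1
Byte 14 = '4': mode=DATA remaining=2 emitted=7 chunks_done=1

Answer: DATA 2 7 1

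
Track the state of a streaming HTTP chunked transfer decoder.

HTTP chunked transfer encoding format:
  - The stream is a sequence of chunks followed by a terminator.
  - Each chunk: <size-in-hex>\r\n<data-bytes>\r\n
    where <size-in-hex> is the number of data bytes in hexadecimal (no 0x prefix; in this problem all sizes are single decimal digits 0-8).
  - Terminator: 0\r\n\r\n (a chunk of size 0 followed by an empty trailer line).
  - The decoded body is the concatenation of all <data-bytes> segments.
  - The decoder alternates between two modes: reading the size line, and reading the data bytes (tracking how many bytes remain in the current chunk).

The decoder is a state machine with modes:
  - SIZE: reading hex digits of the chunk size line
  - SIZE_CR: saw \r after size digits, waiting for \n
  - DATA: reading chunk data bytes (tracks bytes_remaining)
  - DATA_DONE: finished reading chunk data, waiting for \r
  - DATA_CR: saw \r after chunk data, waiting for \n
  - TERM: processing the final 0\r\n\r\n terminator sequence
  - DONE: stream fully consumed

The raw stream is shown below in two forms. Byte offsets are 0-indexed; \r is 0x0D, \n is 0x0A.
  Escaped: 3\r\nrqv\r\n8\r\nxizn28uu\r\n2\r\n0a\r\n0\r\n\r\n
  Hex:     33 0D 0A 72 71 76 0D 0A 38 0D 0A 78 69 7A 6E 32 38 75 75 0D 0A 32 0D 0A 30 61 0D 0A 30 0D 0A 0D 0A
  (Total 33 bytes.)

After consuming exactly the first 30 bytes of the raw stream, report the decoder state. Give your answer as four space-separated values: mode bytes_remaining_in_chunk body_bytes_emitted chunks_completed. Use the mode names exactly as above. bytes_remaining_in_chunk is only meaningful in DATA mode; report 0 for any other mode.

Answer: SIZE_CR 0 13 3

Derivation:
Byte 0 = '3': mode=SIZE remaining=0 emitted=0 chunks_done=0
Byte 1 = 0x0D: mode=SIZE_CR remaining=0 emitted=0 chunks_done=0
Byte 2 = 0x0A: mode=DATA remaining=3 emitted=0 chunks_done=0
Byte 3 = 'r': mode=DATA remaining=2 emitted=1 chunks_done=0
Byte 4 = 'q': mode=DATA remaining=1 emitted=2 chunks_done=0
Byte 5 = 'v': mode=DATA_DONE remaining=0 emitted=3 chunks_done=0
Byte 6 = 0x0D: mode=DATA_CR remaining=0 emitted=3 chunks_done=0
Byte 7 = 0x0A: mode=SIZE remaining=0 emitted=3 chunks_done=1
Byte 8 = '8': mode=SIZE remaining=0 emitted=3 chunks_done=1
Byte 9 = 0x0D: mode=SIZE_CR remaining=0 emitted=3 chunks_done=1
Byte 10 = 0x0A: mode=DATA remaining=8 emitted=3 chunks_done=1
Byte 11 = 'x': mode=DATA remaining=7 emitted=4 chunks_done=1
Byte 12 = 'i': mode=DATA remaining=6 emitted=5 chunks_done=1
Byte 13 = 'z': mode=DATA remaining=5 emitted=6 chunks_done=1
Byte 14 = 'n': mode=DATA remaining=4 emitted=7 chunks_done=1
Byte 15 = '2': mode=DATA remaining=3 emitted=8 chunks_done=1
Byte 16 = '8': mode=DATA remaining=2 emitted=9 chunks_done=1
Byte 17 = 'u': mode=DATA remaining=1 emitted=10 chunks_done=1
Byte 18 = 'u': mode=DATA_DONE remaining=0 emitted=11 chunks_done=1
Byte 19 = 0x0D: mode=DATA_CR remaining=0 emitted=11 chunks_done=1
Byte 20 = 0x0A: mode=SIZE remaining=0 emitted=11 chunks_done=2
Byte 21 = '2': mode=SIZE remaining=0 emitted=11 chunks_done=2
Byte 22 = 0x0D: mode=SIZE_CR remaining=0 emitted=11 chunks_done=2
Byte 23 = 0x0A: mode=DATA remaining=2 emitted=11 chunks_done=2
Byte 24 = '0': mode=DATA remaining=1 emitted=12 chunks_done=2
Byte 25 = 'a': mode=DATA_DONE remaining=0 emitted=13 chunks_done=2
Byte 26 = 0x0D: mode=DATA_CR remaining=0 emitted=13 chunks_done=2
Byte 27 = 0x0A: mode=SIZE remaining=0 emitted=13 chunks_done=3
Byte 28 = '0': mode=SIZE remaining=0 emitted=13 chunks_done=3
Byte 29 = 0x0D: mode=SIZE_CR remaining=0 emitted=13 chunks_done=3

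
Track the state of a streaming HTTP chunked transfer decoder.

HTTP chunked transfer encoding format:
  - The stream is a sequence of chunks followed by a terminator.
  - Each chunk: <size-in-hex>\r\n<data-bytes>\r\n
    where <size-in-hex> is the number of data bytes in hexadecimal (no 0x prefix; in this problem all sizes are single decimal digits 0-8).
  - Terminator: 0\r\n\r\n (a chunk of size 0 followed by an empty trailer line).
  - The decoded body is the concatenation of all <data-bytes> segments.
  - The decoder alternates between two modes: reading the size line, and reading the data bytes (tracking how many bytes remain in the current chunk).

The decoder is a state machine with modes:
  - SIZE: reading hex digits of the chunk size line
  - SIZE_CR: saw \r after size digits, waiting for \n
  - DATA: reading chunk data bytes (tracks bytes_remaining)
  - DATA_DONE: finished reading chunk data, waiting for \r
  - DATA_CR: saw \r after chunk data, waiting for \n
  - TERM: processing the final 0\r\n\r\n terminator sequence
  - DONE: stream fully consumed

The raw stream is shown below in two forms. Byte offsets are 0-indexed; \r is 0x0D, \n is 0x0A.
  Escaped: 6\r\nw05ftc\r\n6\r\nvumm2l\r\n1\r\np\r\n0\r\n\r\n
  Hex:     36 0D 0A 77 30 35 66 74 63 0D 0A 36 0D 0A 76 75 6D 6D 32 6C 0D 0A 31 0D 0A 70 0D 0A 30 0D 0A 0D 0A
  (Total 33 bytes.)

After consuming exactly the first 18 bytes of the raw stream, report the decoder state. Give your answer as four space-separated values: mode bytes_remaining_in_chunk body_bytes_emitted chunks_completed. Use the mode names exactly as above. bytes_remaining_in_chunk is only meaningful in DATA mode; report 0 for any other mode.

Answer: DATA 2 10 1

Derivation:
Byte 0 = '6': mode=SIZE remaining=0 emitted=0 chunks_done=0
Byte 1 = 0x0D: mode=SIZE_CR remaining=0 emitted=0 chunks_done=0
Byte 2 = 0x0A: mode=DATA remaining=6 emitted=0 chunks_done=0
Byte 3 = 'w': mode=DATA remaining=5 emitted=1 chunks_done=0
Byte 4 = '0': mode=DATA remaining=4 emitted=2 chunks_done=0
Byte 5 = '5': mode=DATA remaining=3 emitted=3 chunks_done=0
Byte 6 = 'f': mode=DATA remaining=2 emitted=4 chunks_done=0
Byte 7 = 't': mode=DATA remaining=1 emitted=5 chunks_done=0
Byte 8 = 'c': mode=DATA_DONE remaining=0 emitted=6 chunks_done=0
Byte 9 = 0x0D: mode=DATA_CR remaining=0 emitted=6 chunks_done=0
Byte 10 = 0x0A: mode=SIZE remaining=0 emitted=6 chunks_done=1
Byte 11 = '6': mode=SIZE remaining=0 emitted=6 chunks_done=1
Byte 12 = 0x0D: mode=SIZE_CR remaining=0 emitted=6 chunks_done=1
Byte 13 = 0x0A: mode=DATA remaining=6 emitted=6 chunks_done=1
Byte 14 = 'v': mode=DATA remaining=5 emitted=7 chunks_done=1
Byte 15 = 'u': mode=DATA remaining=4 emitted=8 chunks_done=1
Byte 16 = 'm': mode=DATA remaining=3 emitted=9 chunks_done=1
Byte 17 = 'm': mode=DATA remaining=2 emitted=10 chunks_done=1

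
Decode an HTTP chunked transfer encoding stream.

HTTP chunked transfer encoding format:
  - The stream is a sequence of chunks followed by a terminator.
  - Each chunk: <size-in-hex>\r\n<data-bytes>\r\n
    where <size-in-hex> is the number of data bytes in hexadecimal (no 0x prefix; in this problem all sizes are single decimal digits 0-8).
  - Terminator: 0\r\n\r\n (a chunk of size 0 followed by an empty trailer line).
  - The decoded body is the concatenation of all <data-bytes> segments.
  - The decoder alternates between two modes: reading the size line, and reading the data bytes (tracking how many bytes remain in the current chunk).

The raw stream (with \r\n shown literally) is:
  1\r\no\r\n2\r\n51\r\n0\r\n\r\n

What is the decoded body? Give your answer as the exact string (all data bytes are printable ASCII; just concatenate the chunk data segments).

Answer: o51

Derivation:
Chunk 1: stream[0..1]='1' size=0x1=1, data at stream[3..4]='o' -> body[0..1], body so far='o'
Chunk 2: stream[6..7]='2' size=0x2=2, data at stream[9..11]='51' -> body[1..3], body so far='o51'
Chunk 3: stream[13..14]='0' size=0 (terminator). Final body='o51' (3 bytes)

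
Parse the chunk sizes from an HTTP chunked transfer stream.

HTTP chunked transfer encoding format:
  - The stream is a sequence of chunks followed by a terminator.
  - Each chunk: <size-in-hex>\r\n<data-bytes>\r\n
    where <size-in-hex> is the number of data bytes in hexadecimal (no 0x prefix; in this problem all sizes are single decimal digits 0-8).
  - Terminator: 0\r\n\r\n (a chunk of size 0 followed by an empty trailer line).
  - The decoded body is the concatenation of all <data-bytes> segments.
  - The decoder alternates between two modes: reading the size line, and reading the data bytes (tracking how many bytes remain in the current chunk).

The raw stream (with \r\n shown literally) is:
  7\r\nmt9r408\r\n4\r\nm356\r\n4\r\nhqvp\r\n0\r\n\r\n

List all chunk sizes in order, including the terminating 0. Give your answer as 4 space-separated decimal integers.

Answer: 7 4 4 0

Derivation:
Chunk 1: stream[0..1]='7' size=0x7=7, data at stream[3..10]='mt9r408' -> body[0..7], body so far='mt9r408'
Chunk 2: stream[12..13]='4' size=0x4=4, data at stream[15..19]='m356' -> body[7..11], body so far='mt9r408m356'
Chunk 3: stream[21..22]='4' size=0x4=4, data at stream[24..28]='hqvp' -> body[11..15], body so far='mt9r408m356hqvp'
Chunk 4: stream[30..31]='0' size=0 (terminator). Final body='mt9r408m356hqvp' (15 bytes)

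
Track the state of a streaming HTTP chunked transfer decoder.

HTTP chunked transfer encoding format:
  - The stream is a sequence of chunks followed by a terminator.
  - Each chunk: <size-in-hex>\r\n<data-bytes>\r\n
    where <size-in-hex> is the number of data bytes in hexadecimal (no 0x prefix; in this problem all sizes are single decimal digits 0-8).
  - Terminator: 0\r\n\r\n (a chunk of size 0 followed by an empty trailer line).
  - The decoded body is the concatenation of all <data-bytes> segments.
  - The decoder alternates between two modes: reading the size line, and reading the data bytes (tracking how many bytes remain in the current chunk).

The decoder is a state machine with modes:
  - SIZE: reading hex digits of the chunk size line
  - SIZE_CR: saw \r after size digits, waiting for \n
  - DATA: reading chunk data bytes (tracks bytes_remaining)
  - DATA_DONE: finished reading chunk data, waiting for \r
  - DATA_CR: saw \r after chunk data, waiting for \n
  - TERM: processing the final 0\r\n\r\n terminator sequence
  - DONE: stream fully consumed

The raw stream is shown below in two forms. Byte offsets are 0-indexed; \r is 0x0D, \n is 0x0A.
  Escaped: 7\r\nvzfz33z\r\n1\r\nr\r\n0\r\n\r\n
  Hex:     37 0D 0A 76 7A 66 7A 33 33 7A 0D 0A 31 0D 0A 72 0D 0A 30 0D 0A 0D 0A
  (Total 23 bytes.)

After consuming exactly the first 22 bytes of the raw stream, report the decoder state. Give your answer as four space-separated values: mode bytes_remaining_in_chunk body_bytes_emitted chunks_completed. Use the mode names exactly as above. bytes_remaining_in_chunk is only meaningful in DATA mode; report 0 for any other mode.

Answer: TERM 0 8 2

Derivation:
Byte 0 = '7': mode=SIZE remaining=0 emitted=0 chunks_done=0
Byte 1 = 0x0D: mode=SIZE_CR remaining=0 emitted=0 chunks_done=0
Byte 2 = 0x0A: mode=DATA remaining=7 emitted=0 chunks_done=0
Byte 3 = 'v': mode=DATA remaining=6 emitted=1 chunks_done=0
Byte 4 = 'z': mode=DATA remaining=5 emitted=2 chunks_done=0
Byte 5 = 'f': mode=DATA remaining=4 emitted=3 chunks_done=0
Byte 6 = 'z': mode=DATA remaining=3 emitted=4 chunks_done=0
Byte 7 = '3': mode=DATA remaining=2 emitted=5 chunks_done=0
Byte 8 = '3': mode=DATA remaining=1 emitted=6 chunks_done=0
Byte 9 = 'z': mode=DATA_DONE remaining=0 emitted=7 chunks_done=0
Byte 10 = 0x0D: mode=DATA_CR remaining=0 emitted=7 chunks_done=0
Byte 11 = 0x0A: mode=SIZE remaining=0 emitted=7 chunks_done=1
Byte 12 = '1': mode=SIZE remaining=0 emitted=7 chunks_done=1
Byte 13 = 0x0D: mode=SIZE_CR remaining=0 emitted=7 chunks_done=1
Byte 14 = 0x0A: mode=DATA remaining=1 emitted=7 chunks_done=1
Byte 15 = 'r': mode=DATA_DONE remaining=0 emitted=8 chunks_done=1
Byte 16 = 0x0D: mode=DATA_CR remaining=0 emitted=8 chunks_done=1
Byte 17 = 0x0A: mode=SIZE remaining=0 emitted=8 chunks_done=2
Byte 18 = '0': mode=SIZE remaining=0 emitted=8 chunks_done=2
Byte 19 = 0x0D: mode=SIZE_CR remaining=0 emitted=8 chunks_done=2
Byte 20 = 0x0A: mode=TERM remaining=0 emitted=8 chunks_done=2
Byte 21 = 0x0D: mode=TERM remaining=0 emitted=8 chunks_done=2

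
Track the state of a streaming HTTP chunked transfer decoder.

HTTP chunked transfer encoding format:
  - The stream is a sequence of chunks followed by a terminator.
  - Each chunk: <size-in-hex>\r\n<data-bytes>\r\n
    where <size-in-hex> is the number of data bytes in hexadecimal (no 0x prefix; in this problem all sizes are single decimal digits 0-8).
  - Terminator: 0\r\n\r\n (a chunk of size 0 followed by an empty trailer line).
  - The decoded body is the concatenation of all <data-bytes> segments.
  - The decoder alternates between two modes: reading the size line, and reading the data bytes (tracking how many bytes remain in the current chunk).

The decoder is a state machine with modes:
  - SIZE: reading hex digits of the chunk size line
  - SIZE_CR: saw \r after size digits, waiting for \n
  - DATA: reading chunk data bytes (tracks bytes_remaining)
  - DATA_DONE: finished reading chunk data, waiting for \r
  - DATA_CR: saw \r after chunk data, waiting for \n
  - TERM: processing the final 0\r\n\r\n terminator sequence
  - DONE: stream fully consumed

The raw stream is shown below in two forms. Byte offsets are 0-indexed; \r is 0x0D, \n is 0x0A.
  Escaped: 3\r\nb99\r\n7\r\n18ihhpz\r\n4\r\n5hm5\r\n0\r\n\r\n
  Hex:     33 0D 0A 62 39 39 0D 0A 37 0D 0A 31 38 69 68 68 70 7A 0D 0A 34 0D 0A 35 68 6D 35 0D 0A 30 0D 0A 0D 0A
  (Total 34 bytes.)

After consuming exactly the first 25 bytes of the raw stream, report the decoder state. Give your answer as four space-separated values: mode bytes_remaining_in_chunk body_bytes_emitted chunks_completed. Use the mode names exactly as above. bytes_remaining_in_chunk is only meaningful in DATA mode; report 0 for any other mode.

Answer: DATA 2 12 2

Derivation:
Byte 0 = '3': mode=SIZE remaining=0 emitted=0 chunks_done=0
Byte 1 = 0x0D: mode=SIZE_CR remaining=0 emitted=0 chunks_done=0
Byte 2 = 0x0A: mode=DATA remaining=3 emitted=0 chunks_done=0
Byte 3 = 'b': mode=DATA remaining=2 emitted=1 chunks_done=0
Byte 4 = '9': mode=DATA remaining=1 emitted=2 chunks_done=0
Byte 5 = '9': mode=DATA_DONE remaining=0 emitted=3 chunks_done=0
Byte 6 = 0x0D: mode=DATA_CR remaining=0 emitted=3 chunks_done=0
Byte 7 = 0x0A: mode=SIZE remaining=0 emitted=3 chunks_done=1
Byte 8 = '7': mode=SIZE remaining=0 emitted=3 chunks_done=1
Byte 9 = 0x0D: mode=SIZE_CR remaining=0 emitted=3 chunks_done=1
Byte 10 = 0x0A: mode=DATA remaining=7 emitted=3 chunks_done=1
Byte 11 = '1': mode=DATA remaining=6 emitted=4 chunks_done=1
Byte 12 = '8': mode=DATA remaining=5 emitted=5 chunks_done=1
Byte 13 = 'i': mode=DATA remaining=4 emitted=6 chunks_done=1
Byte 14 = 'h': mode=DATA remaining=3 emitted=7 chunks_done=1
Byte 15 = 'h': mode=DATA remaining=2 emitted=8 chunks_done=1
Byte 16 = 'p': mode=DATA remaining=1 emitted=9 chunks_done=1
Byte 17 = 'z': mode=DATA_DONE remaining=0 emitted=10 chunks_done=1
Byte 18 = 0x0D: mode=DATA_CR remaining=0 emitted=10 chunks_done=1
Byte 19 = 0x0A: mode=SIZE remaining=0 emitted=10 chunks_done=2
Byte 20 = '4': mode=SIZE remaining=0 emitted=10 chunks_done=2
Byte 21 = 0x0D: mode=SIZE_CR remaining=0 emitted=10 chunks_done=2
Byte 22 = 0x0A: mode=DATA remaining=4 emitted=10 chunks_done=2
Byte 23 = '5': mode=DATA remaining=3 emitted=11 chunks_done=2
Byte 24 = 'h': mode=DATA remaining=2 emitted=12 chunks_done=2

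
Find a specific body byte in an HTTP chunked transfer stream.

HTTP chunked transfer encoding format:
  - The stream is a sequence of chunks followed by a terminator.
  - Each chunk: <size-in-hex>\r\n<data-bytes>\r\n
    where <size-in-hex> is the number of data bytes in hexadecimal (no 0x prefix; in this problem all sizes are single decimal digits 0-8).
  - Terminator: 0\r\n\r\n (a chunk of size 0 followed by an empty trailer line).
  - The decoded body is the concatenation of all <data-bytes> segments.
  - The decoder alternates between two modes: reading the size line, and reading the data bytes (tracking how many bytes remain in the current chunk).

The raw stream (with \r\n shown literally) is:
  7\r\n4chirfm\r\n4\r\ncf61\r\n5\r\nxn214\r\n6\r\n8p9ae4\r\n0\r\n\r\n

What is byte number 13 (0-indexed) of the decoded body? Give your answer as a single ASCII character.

Answer: 2

Derivation:
Chunk 1: stream[0..1]='7' size=0x7=7, data at stream[3..10]='4chirfm' -> body[0..7], body so far='4chirfm'
Chunk 2: stream[12..13]='4' size=0x4=4, data at stream[15..19]='cf61' -> body[7..11], body so far='4chirfmcf61'
Chunk 3: stream[21..22]='5' size=0x5=5, data at stream[24..29]='xn214' -> body[11..16], body so far='4chirfmcf61xn214'
Chunk 4: stream[31..32]='6' size=0x6=6, data at stream[34..40]='8p9ae4' -> body[16..22], body so far='4chirfmcf61xn2148p9ae4'
Chunk 5: stream[42..43]='0' size=0 (terminator). Final body='4chirfmcf61xn2148p9ae4' (22 bytes)
Body byte 13 = '2'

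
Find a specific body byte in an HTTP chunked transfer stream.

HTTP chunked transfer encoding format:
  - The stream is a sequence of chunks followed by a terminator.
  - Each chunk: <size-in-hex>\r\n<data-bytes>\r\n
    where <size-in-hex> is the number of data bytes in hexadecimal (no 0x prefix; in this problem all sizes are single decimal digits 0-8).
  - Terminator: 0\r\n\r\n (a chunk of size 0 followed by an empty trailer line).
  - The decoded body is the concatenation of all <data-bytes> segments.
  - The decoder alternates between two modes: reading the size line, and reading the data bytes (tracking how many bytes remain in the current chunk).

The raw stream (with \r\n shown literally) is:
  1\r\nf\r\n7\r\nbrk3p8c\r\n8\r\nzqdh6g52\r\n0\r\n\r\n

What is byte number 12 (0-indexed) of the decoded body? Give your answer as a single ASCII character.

Chunk 1: stream[0..1]='1' size=0x1=1, data at stream[3..4]='f' -> body[0..1], body so far='f'
Chunk 2: stream[6..7]='7' size=0x7=7, data at stream[9..16]='brk3p8c' -> body[1..8], body so far='fbrk3p8c'
Chunk 3: stream[18..19]='8' size=0x8=8, data at stream[21..29]='zqdh6g52' -> body[8..16], body so far='fbrk3p8czqdh6g52'
Chunk 4: stream[31..32]='0' size=0 (terminator). Final body='fbrk3p8czqdh6g52' (16 bytes)
Body byte 12 = '6'

Answer: 6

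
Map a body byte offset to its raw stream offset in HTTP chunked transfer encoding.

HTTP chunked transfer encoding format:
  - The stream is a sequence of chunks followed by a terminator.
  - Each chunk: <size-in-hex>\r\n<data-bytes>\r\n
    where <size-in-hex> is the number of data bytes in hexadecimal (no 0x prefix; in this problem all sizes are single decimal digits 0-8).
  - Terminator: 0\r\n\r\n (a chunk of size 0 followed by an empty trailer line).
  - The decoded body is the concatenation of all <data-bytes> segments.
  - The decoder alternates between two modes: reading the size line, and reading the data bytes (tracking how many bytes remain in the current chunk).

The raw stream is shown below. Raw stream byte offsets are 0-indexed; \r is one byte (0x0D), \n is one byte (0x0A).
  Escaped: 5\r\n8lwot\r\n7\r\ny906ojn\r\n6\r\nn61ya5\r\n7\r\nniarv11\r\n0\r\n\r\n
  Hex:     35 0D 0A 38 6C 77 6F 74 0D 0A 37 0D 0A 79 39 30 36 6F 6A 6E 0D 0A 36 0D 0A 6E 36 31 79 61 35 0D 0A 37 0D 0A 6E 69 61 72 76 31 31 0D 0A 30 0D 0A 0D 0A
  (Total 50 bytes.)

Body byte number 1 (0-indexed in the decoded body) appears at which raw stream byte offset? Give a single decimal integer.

Chunk 1: stream[0..1]='5' size=0x5=5, data at stream[3..8]='8lwot' -> body[0..5], body so far='8lwot'
Chunk 2: stream[10..11]='7' size=0x7=7, data at stream[13..20]='y906ojn' -> body[5..12], body so far='8lwoty906ojn'
Chunk 3: stream[22..23]='6' size=0x6=6, data at stream[25..31]='n61ya5' -> body[12..18], body so far='8lwoty906ojnn61ya5'
Chunk 4: stream[33..34]='7' size=0x7=7, data at stream[36..43]='niarv11' -> body[18..25], body so far='8lwoty906ojnn61ya5niarv11'
Chunk 5: stream[45..46]='0' size=0 (terminator). Final body='8lwoty906ojnn61ya5niarv11' (25 bytes)
Body byte 1 at stream offset 4

Answer: 4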